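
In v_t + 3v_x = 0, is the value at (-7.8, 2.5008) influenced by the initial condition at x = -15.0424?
No. Only data at x = -15.3024 affects (-7.8, 2.5008). Advection has one-way propagation along characteristics.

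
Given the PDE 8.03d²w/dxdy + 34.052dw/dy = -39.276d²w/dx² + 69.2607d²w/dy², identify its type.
Rewriting in standard form: 39.276d²w/dx² + 8.03d²w/dxdy - 69.2607d²w/dy² + 34.052dw/dy = 0. The second-order coefficients are A = 39.276, B = 8.03, C = -69.2607. Since B² - 4AC = 10945.6139128 > 0, this is a hyperbolic PDE.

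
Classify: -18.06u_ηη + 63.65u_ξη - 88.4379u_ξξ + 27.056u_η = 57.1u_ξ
Rewriting in standard form: -88.4379u_ξξ + 63.65u_ξη - 18.06u_ηη - 57.1u_ξ + 27.056u_η = 0. Elliptic (discriminant = -2337.431396).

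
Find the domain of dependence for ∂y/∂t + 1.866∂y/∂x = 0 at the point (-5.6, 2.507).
A single point: x = -10.278062. The characteristic through (-5.6, 2.507) is x - 1.866t = const, so x = -5.6 - 1.866·2.507 = -10.278062.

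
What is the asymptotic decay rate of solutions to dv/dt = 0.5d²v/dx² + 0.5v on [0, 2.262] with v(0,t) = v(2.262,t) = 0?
Eigenvalues: λₙ = 0.5n²π²/2.262² - 0.5.
First three modes:
  n=1: λ₁ = 0.5π²/2.262² - 0.5 ≈ 0.464
  n=2: λ₂ = 2π²/2.262² - 0.5 ≈ 3.358
  n=3: λ₃ = 4.5π²/2.262² - 0.5 ≈ 8.18
Since 0.5π²/2.262² ≈ 0.964 > 0.5, all λₙ > 0.
The n=1 mode decays slowest → dominates as t → ∞.
Asymptotic: v ~ c₁ sin(πx/2.262) e^{-λ₁t} with decay rate λ₁ ≈ 0.464.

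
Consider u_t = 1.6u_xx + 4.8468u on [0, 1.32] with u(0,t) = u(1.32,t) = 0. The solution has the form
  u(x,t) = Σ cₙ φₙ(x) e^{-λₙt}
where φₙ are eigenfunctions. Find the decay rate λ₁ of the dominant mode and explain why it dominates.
Eigenvalues: λₙ = 1.6n²π²/1.32² - 4.8468.
First three modes:
  n=1: λ₁ = 1.6π²/1.32² - 4.8468 ≈ 4.216
  n=2: λ₂ = 6.4π²/1.32² - 4.8468 ≈ 31.405
  n=3: λ₃ = 14.4π²/1.32² - 4.8468 ≈ 76.72
Since 1.6π²/1.32² ≈ 9.063 > 4.8468, all λₙ > 0.
The n=1 mode decays slowest → dominates as t → ∞.
Asymptotic: u ~ c₁ sin(πx/1.32) e^{-λ₁t} with decay rate λ₁ ≈ 4.216.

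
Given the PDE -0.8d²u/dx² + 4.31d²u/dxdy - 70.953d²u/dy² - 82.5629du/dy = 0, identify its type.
The second-order coefficients are A = -0.8, B = 4.31, C = -70.953. Since B² - 4AC = -208.4735 < 0, this is an elliptic PDE.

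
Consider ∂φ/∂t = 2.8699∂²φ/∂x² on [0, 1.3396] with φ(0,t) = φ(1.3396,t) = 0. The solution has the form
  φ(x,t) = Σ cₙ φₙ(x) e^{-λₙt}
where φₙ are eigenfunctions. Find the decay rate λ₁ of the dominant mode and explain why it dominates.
Eigenvalues: λₙ = 2.8699n²π²/1.3396².
First three modes:
  n=1: λ₁ = 2.8699π²/1.3396² ≈ 15.784
  n=2: λ₂ = 11.4796π²/1.3396² ≈ 63.136 (4× faster decay)
  n=3: λ₃ = 25.8291π²/1.3396² ≈ 142.056 (9× faster decay)
As t → ∞, higher modes decay exponentially faster. The n=1 mode dominates: φ ~ c₁ sin(πx/1.3396) e^{-λ₁t}.
Decay rate: λ₁ = 2.8699π²/1.3396² ≈ 15.784.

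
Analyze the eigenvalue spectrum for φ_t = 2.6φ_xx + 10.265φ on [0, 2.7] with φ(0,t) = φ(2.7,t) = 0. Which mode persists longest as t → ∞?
Eigenvalues: λₙ = 2.6n²π²/2.7² - 10.265.
First three modes:
  n=1: λ₁ = 2.6π²/2.7² - 10.265 ≈ -6.745
  n=2: λ₂ = 10.4π²/2.7² - 10.265 ≈ 3.815
  n=3: λ₃ = 23.4π²/2.7² - 10.265 ≈ 21.415
Since 2.6π²/2.7² ≈ 3.52 < 10.265, λ₁ < 0.
The n=1 mode grows fastest (−λₙ is largest for n=1) → dominates.
Asymptotic: φ ~ c₁ sin(πx/2.7) e^{6.745t} (exponential growth at rate −λ₁ ≈ 6.745).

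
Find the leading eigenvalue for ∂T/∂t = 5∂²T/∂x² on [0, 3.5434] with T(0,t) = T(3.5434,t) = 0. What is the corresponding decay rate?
Eigenvalues: λₙ = 5n²π²/3.5434².
First three modes:
  n=1: λ₁ = 5π²/3.5434² ≈ 3.93
  n=2: λ₂ = 20π²/3.5434² ≈ 15.721 (4× faster decay)
  n=3: λ₃ = 45π²/3.5434² ≈ 35.373 (9× faster decay)
As t → ∞, higher modes decay exponentially faster. The n=1 mode dominates: T ~ c₁ sin(πx/3.5434) e^{-λ₁t}.
Decay rate: λ₁ = 5π²/3.5434² ≈ 3.93.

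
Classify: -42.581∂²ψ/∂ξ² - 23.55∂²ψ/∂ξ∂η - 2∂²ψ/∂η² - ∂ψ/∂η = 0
Hyperbolic (discriminant = 213.9545).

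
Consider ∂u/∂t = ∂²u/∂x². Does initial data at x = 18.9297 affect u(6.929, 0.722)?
Yes, for any finite x. The heat equation has infinite propagation speed, so all initial data affects all points at any t > 0.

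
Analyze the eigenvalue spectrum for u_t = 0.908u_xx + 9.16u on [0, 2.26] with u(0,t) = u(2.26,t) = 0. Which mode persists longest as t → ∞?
Eigenvalues: λₙ = 0.908n²π²/2.26² - 9.16.
First three modes:
  n=1: λ₁ = 0.908π²/2.26² - 9.16 ≈ -7.405
  n=2: λ₂ = 3.632π²/2.26² - 9.16 ≈ -2.142
  n=3: λ₃ = 8.172π²/2.26² - 9.16 ≈ 6.631
Since 0.908π²/2.26² ≈ 1.755 < 9.16, λ₁ < 0.
The n=1 mode grows fastest (−λₙ is largest for n=1) → dominates.
Asymptotic: u ~ c₁ sin(πx/2.26) e^{7.405t} (exponential growth at rate −λ₁ ≈ 7.405).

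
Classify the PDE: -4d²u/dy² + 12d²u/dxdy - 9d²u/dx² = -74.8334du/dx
Rewriting in standard form: -9d²u/dx² + 12d²u/dxdy - 4d²u/dy² + 74.8334du/dx = 0. A = -9, B = 12, C = -4. Discriminant B² - 4AC = 0. Since 0 = 0, parabolic.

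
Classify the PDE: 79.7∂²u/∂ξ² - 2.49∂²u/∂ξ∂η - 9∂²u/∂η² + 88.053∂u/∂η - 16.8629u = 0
A = 79.7, B = -2.49, C = -9. Discriminant B² - 4AC = 2875.4001. Since 2875.4001 > 0, hyperbolic.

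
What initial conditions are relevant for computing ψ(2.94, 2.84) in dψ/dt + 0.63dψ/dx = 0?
A single point: x = 1.1508. The characteristic through (2.94, 2.84) is x - 0.63t = const, so x = 2.94 - 0.63·2.84 = 1.1508.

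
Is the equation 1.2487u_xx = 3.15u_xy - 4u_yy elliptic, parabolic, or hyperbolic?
Rewriting in standard form: 1.2487u_xx - 3.15u_xy + 4u_yy = 0. Computing B² - 4AC with A = 1.2487, B = -3.15, C = 4: discriminant = -10.0567 (negative). Answer: elliptic.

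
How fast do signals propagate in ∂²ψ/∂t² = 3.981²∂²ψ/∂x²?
Speed = 3.981. Information travels along characteristics x = x₀ ± 3.981t.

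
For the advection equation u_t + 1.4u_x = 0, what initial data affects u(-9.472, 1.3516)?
A single point: x = -11.36424. The characteristic through (-9.472, 1.3516) is x - 1.4t = const, so x = -9.472 - 1.4·1.3516 = -11.36424.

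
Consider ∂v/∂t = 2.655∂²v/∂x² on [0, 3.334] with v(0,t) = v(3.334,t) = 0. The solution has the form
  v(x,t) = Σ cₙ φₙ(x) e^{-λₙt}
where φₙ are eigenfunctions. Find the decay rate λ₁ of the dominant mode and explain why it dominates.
Eigenvalues: λₙ = 2.655n²π²/3.334².
First three modes:
  n=1: λ₁ = 2.655π²/3.334² ≈ 2.357
  n=2: λ₂ = 10.62π²/3.334² ≈ 9.43 (4× faster decay)
  n=3: λ₃ = 23.895π²/3.334² ≈ 21.217 (9× faster decay)
As t → ∞, higher modes decay exponentially faster. The n=1 mode dominates: v ~ c₁ sin(πx/3.334) e^{-λ₁t}.
Decay rate: λ₁ = 2.655π²/3.334² ≈ 2.357.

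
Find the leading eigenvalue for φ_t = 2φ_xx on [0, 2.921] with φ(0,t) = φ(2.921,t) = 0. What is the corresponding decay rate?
Eigenvalues: λₙ = 2n²π²/2.921².
First three modes:
  n=1: λ₁ = 2π²/2.921² ≈ 2.313
  n=2: λ₂ = 8π²/2.921² ≈ 9.254 (4× faster decay)
  n=3: λ₃ = 18π²/2.921² ≈ 20.821 (9× faster decay)
As t → ∞, higher modes decay exponentially faster. The n=1 mode dominates: φ ~ c₁ sin(πx/2.921) e^{-λ₁t}.
Decay rate: λ₁ = 2π²/2.921² ≈ 2.313.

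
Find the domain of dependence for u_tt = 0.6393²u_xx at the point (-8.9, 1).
Domain of dependence: [-9.5393, -8.2607]. Signals travel at speed 0.6393, so data within |x - -8.9| ≤ 0.6393·1 = 0.6393 can reach the point.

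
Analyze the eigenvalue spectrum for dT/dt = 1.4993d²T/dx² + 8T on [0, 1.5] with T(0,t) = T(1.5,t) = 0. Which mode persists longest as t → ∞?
Eigenvalues: λₙ = 1.4993n²π²/1.5² - 8.
First three modes:
  n=1: λ₁ = 1.4993π²/1.5² - 8 ≈ -1.423
  n=2: λ₂ = 5.9972π²/1.5² - 8 ≈ 18.307
  n=3: λ₃ = 13.4937π²/1.5² - 8 ≈ 51.19
Since 1.4993π²/1.5² ≈ 6.577 < 8, λ₁ < 0.
The n=1 mode grows fastest (−λₙ is largest for n=1) → dominates.
Asymptotic: T ~ c₁ sin(πx/1.5) e^{1.423t} (exponential growth at rate −λ₁ ≈ 1.423).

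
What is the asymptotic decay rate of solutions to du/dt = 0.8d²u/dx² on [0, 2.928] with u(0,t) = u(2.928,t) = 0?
Eigenvalues: λₙ = 0.8n²π²/2.928².
First three modes:
  n=1: λ₁ = 0.8π²/2.928² ≈ 0.921
  n=2: λ₂ = 3.2π²/2.928² ≈ 3.684 (4× faster decay)
  n=3: λ₃ = 7.2π²/2.928² ≈ 8.289 (9× faster decay)
As t → ∞, higher modes decay exponentially faster. The n=1 mode dominates: u ~ c₁ sin(πx/2.928) e^{-λ₁t}.
Decay rate: λ₁ = 0.8π²/2.928² ≈ 0.921.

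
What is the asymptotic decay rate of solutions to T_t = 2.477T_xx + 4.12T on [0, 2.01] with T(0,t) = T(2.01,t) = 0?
Eigenvalues: λₙ = 2.477n²π²/2.01² - 4.12.
First three modes:
  n=1: λ₁ = 2.477π²/2.01² - 4.12 ≈ 1.931
  n=2: λ₂ = 9.908π²/2.01² - 4.12 ≈ 20.084
  n=3: λ₃ = 22.293π²/2.01² - 4.12 ≈ 50.34
Since 2.477π²/2.01² ≈ 6.051 > 4.12, all λₙ > 0.
The n=1 mode decays slowest → dominates as t → ∞.
Asymptotic: T ~ c₁ sin(πx/2.01) e^{-λ₁t} with decay rate λ₁ ≈ 1.931.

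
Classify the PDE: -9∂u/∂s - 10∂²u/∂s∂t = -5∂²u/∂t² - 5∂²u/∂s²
Rewriting in standard form: 5∂²u/∂s² - 10∂²u/∂s∂t + 5∂²u/∂t² - 9∂u/∂s = 0. A = 5, B = -10, C = 5. Discriminant B² - 4AC = 0. Since 0 = 0, parabolic.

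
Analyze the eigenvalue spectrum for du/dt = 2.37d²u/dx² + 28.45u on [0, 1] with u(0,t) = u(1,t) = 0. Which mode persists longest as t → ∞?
Eigenvalues: λₙ = 2.37n²π²/1² - 28.45.
First three modes:
  n=1: λ₁ = 2.37π² - 28.45 ≈ -5.059
  n=2: λ₂ = 9.48π² - 28.45 ≈ 65.114
  n=3: λ₃ = 21.33π² - 28.45 ≈ 182.069
Since 2.37π² ≈ 23.391 < 28.45, λ₁ < 0.
The n=1 mode grows fastest (−λₙ is largest for n=1) → dominates.
Asymptotic: u ~ c₁ sin(πx/1) e^{5.059t} (exponential growth at rate −λ₁ ≈ 5.059).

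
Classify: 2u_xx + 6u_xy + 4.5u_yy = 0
Parabolic (discriminant = 0).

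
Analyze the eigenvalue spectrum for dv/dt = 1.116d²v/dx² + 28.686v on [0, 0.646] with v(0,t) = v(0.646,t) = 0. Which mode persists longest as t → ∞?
Eigenvalues: λₙ = 1.116n²π²/0.646² - 28.686.
First three modes:
  n=1: λ₁ = 1.116π²/0.646² - 28.686 ≈ -2.292
  n=2: λ₂ = 4.464π²/0.646² - 28.686 ≈ 76.888
  n=3: λ₃ = 10.044π²/0.646² - 28.686 ≈ 208.857
Since 1.116π²/0.646² ≈ 26.394 < 28.686, λ₁ < 0.
The n=1 mode grows fastest (−λₙ is largest for n=1) → dominates.
Asymptotic: v ~ c₁ sin(πx/0.646) e^{2.292t} (exponential growth at rate −λ₁ ≈ 2.292).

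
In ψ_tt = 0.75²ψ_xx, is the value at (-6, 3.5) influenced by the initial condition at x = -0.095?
No. The domain of dependence is [-8.625, -3.375], and -0.095 is outside this interval.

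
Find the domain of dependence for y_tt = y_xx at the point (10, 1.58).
Domain of dependence: [8.42, 11.58]. Signals travel at speed 1, so data within |x - 10| ≤ 1·1.58 = 1.58 can reach the point.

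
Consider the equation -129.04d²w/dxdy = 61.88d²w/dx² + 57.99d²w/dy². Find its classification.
Rewriting in standard form: -61.88d²w/dx² - 129.04d²w/dxdy - 57.99d²w/dy² = 0. Hyperbolic. (A = -61.88, B = -129.04, C = -57.99 gives B² - 4AC = 2297.6368.)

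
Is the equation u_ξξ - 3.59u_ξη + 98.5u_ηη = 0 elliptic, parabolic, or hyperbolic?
Computing B² - 4AC with A = 1, B = -3.59, C = 98.5: discriminant = -381.1119 (negative). Answer: elliptic.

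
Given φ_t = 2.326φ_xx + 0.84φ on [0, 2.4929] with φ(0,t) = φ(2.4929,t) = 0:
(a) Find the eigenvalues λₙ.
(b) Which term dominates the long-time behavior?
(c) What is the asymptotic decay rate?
Eigenvalues: λₙ = 2.326n²π²/2.4929² - 0.84.
First three modes:
  n=1: λ₁ = 2.326π²/2.4929² - 0.84 ≈ 2.854
  n=2: λ₂ = 9.304π²/2.4929² - 0.84 ≈ 13.936
  n=3: λ₃ = 20.934π²/2.4929² - 0.84 ≈ 32.406
Since 2.326π²/2.4929² ≈ 3.694 > 0.84, all λₙ > 0.
The n=1 mode decays slowest → dominates as t → ∞.
Asymptotic: φ ~ c₁ sin(πx/2.4929) e^{-λ₁t} with decay rate λ₁ ≈ 2.854.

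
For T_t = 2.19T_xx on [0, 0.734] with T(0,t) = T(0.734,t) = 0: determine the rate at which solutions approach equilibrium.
Eigenvalues: λₙ = 2.19n²π²/0.734².
First three modes:
  n=1: λ₁ = 2.19π²/0.734² ≈ 40.119
  n=2: λ₂ = 8.76π²/0.734² ≈ 160.477 (4× faster decay)
  n=3: λ₃ = 19.71π²/0.734² ≈ 361.072 (9× faster decay)
As t → ∞, higher modes decay exponentially faster. The n=1 mode dominates: T ~ c₁ sin(πx/0.734) e^{-λ₁t}.
Decay rate: λ₁ = 2.19π²/0.734² ≈ 40.119.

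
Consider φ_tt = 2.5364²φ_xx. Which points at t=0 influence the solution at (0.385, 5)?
Domain of dependence: [-12.297, 13.067]. Signals travel at speed 2.5364, so data within |x - 0.385| ≤ 2.5364·5 = 12.682 can reach the point.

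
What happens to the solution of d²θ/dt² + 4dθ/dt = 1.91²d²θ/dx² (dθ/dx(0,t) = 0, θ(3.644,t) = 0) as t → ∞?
θ → 0. Damping (γ=4) dissipates energy; oscillations decay exponentially.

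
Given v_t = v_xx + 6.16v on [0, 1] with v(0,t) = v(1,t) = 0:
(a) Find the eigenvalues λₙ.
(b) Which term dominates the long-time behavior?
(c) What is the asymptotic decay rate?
Eigenvalues: λₙ = n²π²/1² - 6.16.
First three modes:
  n=1: λ₁ = π² - 6.16 ≈ 3.71
  n=2: λ₂ = 4π² - 6.16 ≈ 33.318
  n=3: λ₃ = 9π² - 6.16 ≈ 82.666
Since π² ≈ 9.87 > 6.16, all λₙ > 0.
The n=1 mode decays slowest → dominates as t → ∞.
Asymptotic: v ~ c₁ sin(πx/1) e^{-λ₁t} with decay rate λ₁ ≈ 3.71.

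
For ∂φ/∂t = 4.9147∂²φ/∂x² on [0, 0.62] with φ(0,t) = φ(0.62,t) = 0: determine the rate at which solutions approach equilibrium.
Eigenvalues: λₙ = 4.9147n²π²/0.62².
First three modes:
  n=1: λ₁ = 4.9147π²/0.62² ≈ 126.187
  n=2: λ₂ = 19.6588π²/0.62² ≈ 504.747 (4× faster decay)
  n=3: λ₃ = 44.2323π²/0.62² ≈ 1135.68 (9× faster decay)
As t → ∞, higher modes decay exponentially faster. The n=1 mode dominates: φ ~ c₁ sin(πx/0.62) e^{-λ₁t}.
Decay rate: λ₁ = 4.9147π²/0.62² ≈ 126.187.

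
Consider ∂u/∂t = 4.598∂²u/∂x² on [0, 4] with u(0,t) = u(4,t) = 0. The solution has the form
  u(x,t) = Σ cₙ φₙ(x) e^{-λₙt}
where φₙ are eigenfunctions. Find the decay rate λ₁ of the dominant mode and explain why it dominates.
Eigenvalues: λₙ = 4.598n²π²/4².
First three modes:
  n=1: λ₁ = 4.598π²/4² ≈ 2.836
  n=2: λ₂ = 18.392π²/4² ≈ 11.345 (4× faster decay)
  n=3: λ₃ = 41.382π²/4² ≈ 25.526 (9× faster decay)
As t → ∞, higher modes decay exponentially faster. The n=1 mode dominates: u ~ c₁ sin(πx/4) e^{-λ₁t}.
Decay rate: λ₁ = 4.598π²/4² ≈ 2.836.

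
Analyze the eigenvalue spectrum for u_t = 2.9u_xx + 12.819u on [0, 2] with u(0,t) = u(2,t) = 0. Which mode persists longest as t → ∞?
Eigenvalues: λₙ = 2.9n²π²/2² - 12.819.
First three modes:
  n=1: λ₁ = 2.9π²/2² - 12.819 ≈ -5.664
  n=2: λ₂ = 11.6π²/2² - 12.819 ≈ 15.803
  n=3: λ₃ = 26.1π²/2² - 12.819 ≈ 51.58
Since 2.9π²/2² ≈ 7.155 < 12.819, λ₁ < 0.
The n=1 mode grows fastest (−λₙ is largest for n=1) → dominates.
Asymptotic: u ~ c₁ sin(πx/2) e^{5.664t} (exponential growth at rate −λ₁ ≈ 5.664).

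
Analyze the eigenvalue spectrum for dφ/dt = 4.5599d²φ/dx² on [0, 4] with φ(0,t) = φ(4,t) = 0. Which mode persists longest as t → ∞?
Eigenvalues: λₙ = 4.5599n²π²/4².
First three modes:
  n=1: λ₁ = 4.5599π²/4² ≈ 2.813
  n=2: λ₂ = 18.2396π²/4² ≈ 11.251 (4× faster decay)
  n=3: λ₃ = 41.0391π²/4² ≈ 25.315 (9× faster decay)
As t → ∞, higher modes decay exponentially faster. The n=1 mode dominates: φ ~ c₁ sin(πx/4) e^{-λ₁t}.
Decay rate: λ₁ = 4.5599π²/4² ≈ 2.813.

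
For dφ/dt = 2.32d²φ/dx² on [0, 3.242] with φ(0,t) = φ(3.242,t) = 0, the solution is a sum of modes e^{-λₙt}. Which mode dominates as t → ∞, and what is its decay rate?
Eigenvalues: λₙ = 2.32n²π²/3.242².
First three modes:
  n=1: λ₁ = 2.32π²/3.242² ≈ 2.179
  n=2: λ₂ = 9.28π²/3.242² ≈ 8.714 (4× faster decay)
  n=3: λ₃ = 20.88π²/3.242² ≈ 19.607 (9× faster decay)
As t → ∞, higher modes decay exponentially faster. The n=1 mode dominates: φ ~ c₁ sin(πx/3.242) e^{-λ₁t}.
Decay rate: λ₁ = 2.32π²/3.242² ≈ 2.179.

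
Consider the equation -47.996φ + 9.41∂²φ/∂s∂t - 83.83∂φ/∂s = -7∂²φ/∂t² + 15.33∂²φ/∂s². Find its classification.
Rewriting in standard form: -15.33∂²φ/∂s² + 9.41∂²φ/∂s∂t + 7∂²φ/∂t² - 83.83∂φ/∂s - 47.996φ = 0. Hyperbolic. (A = -15.33, B = 9.41, C = 7 gives B² - 4AC = 517.7881.)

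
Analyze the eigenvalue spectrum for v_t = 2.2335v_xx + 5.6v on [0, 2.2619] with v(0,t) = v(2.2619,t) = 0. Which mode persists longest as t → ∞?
Eigenvalues: λₙ = 2.2335n²π²/2.2619² - 5.6.
First three modes:
  n=1: λ₁ = 2.2335π²/2.2619² - 5.6 ≈ -1.291
  n=2: λ₂ = 8.934π²/2.2619² - 5.6 ≈ 11.635
  n=3: λ₃ = 20.1015π²/2.2619² - 5.6 ≈ 33.178
Since 2.2335π²/2.2619² ≈ 4.309 < 5.6, λ₁ < 0.
The n=1 mode grows fastest (−λₙ is largest for n=1) → dominates.
Asymptotic: v ~ c₁ sin(πx/2.2619) e^{1.291t} (exponential growth at rate −λ₁ ≈ 1.291).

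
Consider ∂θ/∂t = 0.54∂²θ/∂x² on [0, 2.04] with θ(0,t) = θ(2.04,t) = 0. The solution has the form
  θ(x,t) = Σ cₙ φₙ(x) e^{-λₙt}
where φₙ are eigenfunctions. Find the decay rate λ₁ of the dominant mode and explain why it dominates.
Eigenvalues: λₙ = 0.54n²π²/2.04².
First three modes:
  n=1: λ₁ = 0.54π²/2.04² ≈ 1.281
  n=2: λ₂ = 2.16π²/2.04² ≈ 5.123 (4× faster decay)
  n=3: λ₃ = 4.86π²/2.04² ≈ 11.526 (9× faster decay)
As t → ∞, higher modes decay exponentially faster. The n=1 mode dominates: θ ~ c₁ sin(πx/2.04) e^{-λ₁t}.
Decay rate: λ₁ = 0.54π²/2.04² ≈ 1.281.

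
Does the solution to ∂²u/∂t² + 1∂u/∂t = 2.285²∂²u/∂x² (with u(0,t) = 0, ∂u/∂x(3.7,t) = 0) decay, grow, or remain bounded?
u → 0. Damping (γ=1) dissipates energy; oscillations decay exponentially.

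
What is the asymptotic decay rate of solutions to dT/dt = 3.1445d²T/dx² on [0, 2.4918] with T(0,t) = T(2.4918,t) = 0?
Eigenvalues: λₙ = 3.1445n²π²/2.4918².
First three modes:
  n=1: λ₁ = 3.1445π²/2.4918² ≈ 4.998
  n=2: λ₂ = 12.578π²/2.4918² ≈ 19.993 (4× faster decay)
  n=3: λ₃ = 28.3005π²/2.4918² ≈ 44.985 (9× faster decay)
As t → ∞, higher modes decay exponentially faster. The n=1 mode dominates: T ~ c₁ sin(πx/2.4918) e^{-λ₁t}.
Decay rate: λ₁ = 3.1445π²/2.4918² ≈ 4.998.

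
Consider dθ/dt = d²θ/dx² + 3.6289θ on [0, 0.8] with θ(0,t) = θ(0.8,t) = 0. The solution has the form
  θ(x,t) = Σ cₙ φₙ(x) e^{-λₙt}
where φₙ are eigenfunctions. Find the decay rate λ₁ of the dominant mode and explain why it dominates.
Eigenvalues: λₙ = n²π²/0.8² - 3.6289.
First three modes:
  n=1: λ₁ = π²/0.8² - 3.6289 ≈ 11.792
  n=2: λ₂ = 4π²/0.8² - 3.6289 ≈ 58.056
  n=3: λ₃ = 9π²/0.8² - 3.6289 ≈ 135.162
Since π²/0.8² ≈ 15.421 > 3.6289, all λₙ > 0.
The n=1 mode decays slowest → dominates as t → ∞.
Asymptotic: θ ~ c₁ sin(πx/0.8) e^{-λ₁t} with decay rate λ₁ ≈ 11.792.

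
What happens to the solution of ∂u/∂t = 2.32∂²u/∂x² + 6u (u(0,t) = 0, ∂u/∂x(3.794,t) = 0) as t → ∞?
u grows unboundedly. Reaction dominates diffusion (r=6 > κπ²/(4L²)≈0.4); solution grows exponentially.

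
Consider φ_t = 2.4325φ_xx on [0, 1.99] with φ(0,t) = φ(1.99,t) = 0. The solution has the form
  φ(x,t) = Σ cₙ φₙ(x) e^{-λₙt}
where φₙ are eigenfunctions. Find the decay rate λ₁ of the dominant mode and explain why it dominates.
Eigenvalues: λₙ = 2.4325n²π²/1.99².
First three modes:
  n=1: λ₁ = 2.4325π²/1.99² ≈ 6.062
  n=2: λ₂ = 9.73π²/1.99² ≈ 24.25 (4× faster decay)
  n=3: λ₃ = 21.8925π²/1.99² ≈ 54.562 (9× faster decay)
As t → ∞, higher modes decay exponentially faster. The n=1 mode dominates: φ ~ c₁ sin(πx/1.99) e^{-λ₁t}.
Decay rate: λ₁ = 2.4325π²/1.99² ≈ 6.062.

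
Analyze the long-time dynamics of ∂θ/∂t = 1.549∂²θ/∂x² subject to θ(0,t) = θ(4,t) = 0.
Long-time behavior: θ → 0. Heat diffuses out through both boundaries.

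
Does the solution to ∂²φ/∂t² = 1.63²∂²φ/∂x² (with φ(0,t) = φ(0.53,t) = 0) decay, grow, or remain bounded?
φ oscillates (no decay). Energy is conserved; the solution oscillates indefinitely as standing waves.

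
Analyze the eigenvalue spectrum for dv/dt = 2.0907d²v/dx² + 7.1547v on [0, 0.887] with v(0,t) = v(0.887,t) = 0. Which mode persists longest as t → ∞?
Eigenvalues: λₙ = 2.0907n²π²/0.887² - 7.1547.
First three modes:
  n=1: λ₁ = 2.0907π²/0.887² - 7.1547 ≈ 19.072
  n=2: λ₂ = 8.3628π²/0.887² - 7.1547 ≈ 97.752
  n=3: λ₃ = 18.8163π²/0.887² - 7.1547 ≈ 228.886
Since 2.0907π²/0.887² ≈ 26.227 > 7.1547, all λₙ > 0.
The n=1 mode decays slowest → dominates as t → ∞.
Asymptotic: v ~ c₁ sin(πx/0.887) e^{-λ₁t} with decay rate λ₁ ≈ 19.072.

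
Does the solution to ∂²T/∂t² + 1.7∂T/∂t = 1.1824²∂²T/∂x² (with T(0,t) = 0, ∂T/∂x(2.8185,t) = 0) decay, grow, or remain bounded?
T → 0. Damping (γ=1.7) dissipates energy; oscillations decay exponentially.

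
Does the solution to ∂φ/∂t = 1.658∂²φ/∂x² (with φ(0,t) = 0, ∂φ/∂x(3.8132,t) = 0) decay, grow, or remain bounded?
φ → 0. Heat escapes through the Dirichlet boundary.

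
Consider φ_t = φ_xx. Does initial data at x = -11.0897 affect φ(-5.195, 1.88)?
Yes, for any finite x. The heat equation has infinite propagation speed, so all initial data affects all points at any t > 0.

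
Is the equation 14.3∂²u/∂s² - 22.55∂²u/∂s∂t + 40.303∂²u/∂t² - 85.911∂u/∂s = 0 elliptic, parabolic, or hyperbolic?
Computing B² - 4AC with A = 14.3, B = -22.55, C = 40.303: discriminant = -1796.8291 (negative). Answer: elliptic.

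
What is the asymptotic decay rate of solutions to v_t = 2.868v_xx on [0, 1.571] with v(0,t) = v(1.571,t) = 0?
Eigenvalues: λₙ = 2.868n²π²/1.571².
First three modes:
  n=1: λ₁ = 2.868π²/1.571² ≈ 11.469
  n=2: λ₂ = 11.472π²/1.571² ≈ 45.876 (4× faster decay)
  n=3: λ₃ = 25.812π²/1.571² ≈ 103.221 (9× faster decay)
As t → ∞, higher modes decay exponentially faster. The n=1 mode dominates: v ~ c₁ sin(πx/1.571) e^{-λ₁t}.
Decay rate: λ₁ = 2.868π²/1.571² ≈ 11.469.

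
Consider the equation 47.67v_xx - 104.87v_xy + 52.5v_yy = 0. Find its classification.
Hyperbolic. (A = 47.67, B = -104.87, C = 52.5 gives B² - 4AC = 987.0169.)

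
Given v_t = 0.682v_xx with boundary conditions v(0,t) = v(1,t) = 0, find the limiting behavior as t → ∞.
v → 0. Heat diffuses out through both boundaries.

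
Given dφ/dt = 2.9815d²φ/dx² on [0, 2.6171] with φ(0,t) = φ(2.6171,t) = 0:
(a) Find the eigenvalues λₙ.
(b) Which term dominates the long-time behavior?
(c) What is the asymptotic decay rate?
Eigenvalues: λₙ = 2.9815n²π²/2.6171².
First three modes:
  n=1: λ₁ = 2.9815π²/2.6171² ≈ 4.296
  n=2: λ₂ = 11.926π²/2.6171² ≈ 17.185 (4× faster decay)
  n=3: λ₃ = 26.8335π²/2.6171² ≈ 38.667 (9× faster decay)
As t → ∞, higher modes decay exponentially faster. The n=1 mode dominates: φ ~ c₁ sin(πx/2.6171) e^{-λ₁t}.
Decay rate: λ₁ = 2.9815π²/2.6171² ≈ 4.296.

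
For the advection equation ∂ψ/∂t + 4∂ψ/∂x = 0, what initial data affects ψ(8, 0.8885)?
A single point: x = 4.446. The characteristic through (8, 0.8885) is x - 4t = const, so x = 8 - 4·0.8885 = 4.446.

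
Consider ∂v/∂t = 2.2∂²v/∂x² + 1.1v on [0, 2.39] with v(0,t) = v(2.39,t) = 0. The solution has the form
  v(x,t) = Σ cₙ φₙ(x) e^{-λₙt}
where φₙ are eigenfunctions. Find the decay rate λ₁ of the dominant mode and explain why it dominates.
Eigenvalues: λₙ = 2.2n²π²/2.39² - 1.1.
First three modes:
  n=1: λ₁ = 2.2π²/2.39² - 1.1 ≈ 2.701
  n=2: λ₂ = 8.8π²/2.39² - 1.1 ≈ 14.105
  n=3: λ₃ = 19.8π²/2.39² - 1.1 ≈ 33.111
Since 2.2π²/2.39² ≈ 3.801 > 1.1, all λₙ > 0.
The n=1 mode decays slowest → dominates as t → ∞.
Asymptotic: v ~ c₁ sin(πx/2.39) e^{-λ₁t} with decay rate λ₁ ≈ 2.701.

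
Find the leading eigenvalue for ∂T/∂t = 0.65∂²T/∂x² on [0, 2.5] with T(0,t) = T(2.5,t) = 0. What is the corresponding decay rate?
Eigenvalues: λₙ = 0.65n²π²/2.5².
First three modes:
  n=1: λ₁ = 0.65π²/2.5² ≈ 1.026
  n=2: λ₂ = 2.6π²/2.5² ≈ 4.106 (4× faster decay)
  n=3: λ₃ = 5.85π²/2.5² ≈ 9.238 (9× faster decay)
As t → ∞, higher modes decay exponentially faster. The n=1 mode dominates: T ~ c₁ sin(πx/2.5) e^{-λ₁t}.
Decay rate: λ₁ = 0.65π²/2.5² ≈ 1.026.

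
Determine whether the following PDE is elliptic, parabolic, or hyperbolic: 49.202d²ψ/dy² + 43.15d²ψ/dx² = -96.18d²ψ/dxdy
Rewriting in standard form: 43.15d²ψ/dx² + 96.18d²ψ/dxdy + 49.202d²ψ/dy² = 0. Coefficients: A = 43.15, B = 96.18, C = 49.202. B² - 4AC = 758.3272, which is positive, so the equation is hyperbolic.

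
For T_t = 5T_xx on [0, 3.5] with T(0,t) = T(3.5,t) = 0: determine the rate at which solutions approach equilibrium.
Eigenvalues: λₙ = 5n²π²/3.5².
First three modes:
  n=1: λ₁ = 5π²/3.5² ≈ 4.028
  n=2: λ₂ = 20π²/3.5² ≈ 16.114 (4× faster decay)
  n=3: λ₃ = 45π²/3.5² ≈ 36.256 (9× faster decay)
As t → ∞, higher modes decay exponentially faster. The n=1 mode dominates: T ~ c₁ sin(πx/3.5) e^{-λ₁t}.
Decay rate: λ₁ = 5π²/3.5² ≈ 4.028.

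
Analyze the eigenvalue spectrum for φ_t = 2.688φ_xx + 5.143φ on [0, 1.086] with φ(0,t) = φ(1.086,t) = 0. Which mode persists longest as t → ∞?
Eigenvalues: λₙ = 2.688n²π²/1.086² - 5.143.
First three modes:
  n=1: λ₁ = 2.688π²/1.086² - 5.143 ≈ 17.351
  n=2: λ₂ = 10.752π²/1.086² - 5.143 ≈ 84.834
  n=3: λ₃ = 24.192π²/1.086² - 5.143 ≈ 197.304
Since 2.688π²/1.086² ≈ 22.494 > 5.143, all λₙ > 0.
The n=1 mode decays slowest → dominates as t → ∞.
Asymptotic: φ ~ c₁ sin(πx/1.086) e^{-λ₁t} with decay rate λ₁ ≈ 17.351.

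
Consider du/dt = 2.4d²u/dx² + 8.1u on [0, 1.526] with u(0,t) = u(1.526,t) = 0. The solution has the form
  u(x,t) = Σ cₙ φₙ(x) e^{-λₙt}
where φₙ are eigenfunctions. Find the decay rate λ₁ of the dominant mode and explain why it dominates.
Eigenvalues: λₙ = 2.4n²π²/1.526² - 8.1.
First three modes:
  n=1: λ₁ = 2.4π²/1.526² - 8.1 ≈ 2.072
  n=2: λ₂ = 9.6π²/1.526² - 8.1 ≈ 32.588
  n=3: λ₃ = 21.6π²/1.526² - 8.1 ≈ 83.447
Since 2.4π²/1.526² ≈ 10.172 > 8.1, all λₙ > 0.
The n=1 mode decays slowest → dominates as t → ∞.
Asymptotic: u ~ c₁ sin(πx/1.526) e^{-λ₁t} with decay rate λ₁ ≈ 2.072.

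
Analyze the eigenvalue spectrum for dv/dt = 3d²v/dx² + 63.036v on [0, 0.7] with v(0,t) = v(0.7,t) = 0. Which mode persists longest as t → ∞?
Eigenvalues: λₙ = 3n²π²/0.7² - 63.036.
First three modes:
  n=1: λ₁ = 3π²/0.7² - 63.036 ≈ -2.61
  n=2: λ₂ = 12π²/0.7² - 63.036 ≈ 178.669
  n=3: λ₃ = 27π²/0.7² - 63.036 ≈ 480.799
Since 3π²/0.7² ≈ 60.426 < 63.036, λ₁ < 0.
The n=1 mode grows fastest (−λₙ is largest for n=1) → dominates.
Asymptotic: v ~ c₁ sin(πx/0.7) e^{2.61t} (exponential growth at rate −λ₁ ≈ 2.61).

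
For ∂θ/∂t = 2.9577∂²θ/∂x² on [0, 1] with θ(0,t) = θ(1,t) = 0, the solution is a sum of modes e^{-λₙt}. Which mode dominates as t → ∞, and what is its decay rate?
Eigenvalues: λₙ = 2.9577n²π².
First three modes:
  n=1: λ₁ = 2.9577π² ≈ 29.191
  n=2: λ₂ = 11.8308π² ≈ 116.765 (4× faster decay)
  n=3: λ₃ = 26.6193π² ≈ 262.722 (9× faster decay)
As t → ∞, higher modes decay exponentially faster. The n=1 mode dominates: θ ~ c₁ sin(πx) e^{-λ₁t}.
Decay rate: λ₁ = 2.9577π² ≈ 29.191.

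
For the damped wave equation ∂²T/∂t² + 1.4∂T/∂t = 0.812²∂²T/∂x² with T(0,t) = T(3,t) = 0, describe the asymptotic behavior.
T → 0. Damping (γ=1.4) dissipates energy; oscillations decay exponentially.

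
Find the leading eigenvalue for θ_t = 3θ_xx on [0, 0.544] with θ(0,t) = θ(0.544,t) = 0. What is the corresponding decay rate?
Eigenvalues: λₙ = 3n²π²/0.544².
First three modes:
  n=1: λ₁ = 3π²/0.544² ≈ 100.051
  n=2: λ₂ = 12π²/0.544² ≈ 400.206 (4× faster decay)
  n=3: λ₃ = 27π²/0.544² ≈ 900.463 (9× faster decay)
As t → ∞, higher modes decay exponentially faster. The n=1 mode dominates: θ ~ c₁ sin(πx/0.544) e^{-λ₁t}.
Decay rate: λ₁ = 3π²/0.544² ≈ 100.051.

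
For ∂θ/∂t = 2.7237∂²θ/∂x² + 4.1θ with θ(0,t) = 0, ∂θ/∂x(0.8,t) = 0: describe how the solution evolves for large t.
θ → 0. Diffusion dominates reaction (r=4.1 < κπ²/(4L²)≈10.5); solution decays.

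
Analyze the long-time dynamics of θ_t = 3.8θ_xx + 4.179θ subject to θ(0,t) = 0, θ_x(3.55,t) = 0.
Long-time behavior: θ grows unboundedly. Reaction dominates diffusion (r=4.179 > κπ²/(4L²)≈0.74); solution grows exponentially.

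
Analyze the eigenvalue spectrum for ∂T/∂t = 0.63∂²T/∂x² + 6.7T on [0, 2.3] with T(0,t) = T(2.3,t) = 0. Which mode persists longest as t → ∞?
Eigenvalues: λₙ = 0.63n²π²/2.3² - 6.7.
First three modes:
  n=1: λ₁ = 0.63π²/2.3² - 6.7 ≈ -5.525
  n=2: λ₂ = 2.52π²/2.3² - 6.7 ≈ -1.998
  n=3: λ₃ = 5.67π²/2.3² - 6.7 ≈ 3.879
Since 0.63π²/2.3² ≈ 1.175 < 6.7, λ₁ < 0.
The n=1 mode grows fastest (−λₙ is largest for n=1) → dominates.
Asymptotic: T ~ c₁ sin(πx/2.3) e^{5.525t} (exponential growth at rate −λ₁ ≈ 5.525).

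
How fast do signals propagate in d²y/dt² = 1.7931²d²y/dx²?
Speed = 1.7931. Information travels along characteristics x = x₀ ± 1.7931t.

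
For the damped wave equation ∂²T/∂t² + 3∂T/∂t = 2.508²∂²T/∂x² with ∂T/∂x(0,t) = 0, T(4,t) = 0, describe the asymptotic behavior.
T → 0. Damping (γ=3) dissipates energy; oscillations decay exponentially.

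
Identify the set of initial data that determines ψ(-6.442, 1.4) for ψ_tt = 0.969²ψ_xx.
Domain of dependence: [-7.7986, -5.0854]. Signals travel at speed 0.969, so data within |x - -6.442| ≤ 0.969·1.4 = 1.3566 can reach the point.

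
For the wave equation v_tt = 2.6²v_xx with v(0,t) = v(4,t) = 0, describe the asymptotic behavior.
v oscillates (no decay). Energy is conserved; the solution oscillates indefinitely as standing waves.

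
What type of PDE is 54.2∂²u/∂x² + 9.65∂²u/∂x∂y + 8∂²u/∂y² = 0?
With A = 54.2, B = 9.65, C = 8, the discriminant is -1641.2775. This is an elliptic PDE.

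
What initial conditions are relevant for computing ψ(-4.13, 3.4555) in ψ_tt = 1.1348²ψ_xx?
Domain of dependence: [-8.0513014, -0.2086986]. Signals travel at speed 1.1348, so data within |x - -4.13| ≤ 1.1348·3.4555 = 3.9213014 can reach the point.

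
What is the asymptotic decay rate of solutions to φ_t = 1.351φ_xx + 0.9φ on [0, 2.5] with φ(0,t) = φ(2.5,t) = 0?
Eigenvalues: λₙ = 1.351n²π²/2.5² - 0.9.
First three modes:
  n=1: λ₁ = 1.351π²/2.5² - 0.9 ≈ 1.233
  n=2: λ₂ = 5.404π²/2.5² - 0.9 ≈ 7.634
  n=3: λ₃ = 12.159π²/2.5² - 0.9 ≈ 18.301
Since 1.351π²/2.5² ≈ 2.133 > 0.9, all λₙ > 0.
The n=1 mode decays slowest → dominates as t → ∞.
Asymptotic: φ ~ c₁ sin(πx/2.5) e^{-λ₁t} with decay rate λ₁ ≈ 1.233.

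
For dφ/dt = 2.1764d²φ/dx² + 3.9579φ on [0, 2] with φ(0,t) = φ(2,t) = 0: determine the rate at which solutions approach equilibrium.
Eigenvalues: λₙ = 2.1764n²π²/2² - 3.9579.
First three modes:
  n=1: λ₁ = 2.1764π²/2² - 3.9579 ≈ 1.412
  n=2: λ₂ = 8.7056π²/2² - 3.9579 ≈ 17.522
  n=3: λ₃ = 19.5876π²/2² - 3.9579 ≈ 44.373
Since 2.1764π²/2² ≈ 5.37 > 3.9579, all λₙ > 0.
The n=1 mode decays slowest → dominates as t → ∞.
Asymptotic: φ ~ c₁ sin(πx/2) e^{-λ₁t} with decay rate λ₁ ≈ 1.412.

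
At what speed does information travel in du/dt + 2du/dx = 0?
Speed = 2. Information travels along x - 2t = const (rightward).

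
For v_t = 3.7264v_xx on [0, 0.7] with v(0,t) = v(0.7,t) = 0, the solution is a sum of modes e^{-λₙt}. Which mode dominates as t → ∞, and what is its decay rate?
Eigenvalues: λₙ = 3.7264n²π²/0.7².
First three modes:
  n=1: λ₁ = 3.7264π²/0.7² ≈ 75.057
  n=2: λ₂ = 14.9056π²/0.7² ≈ 300.229 (4× faster decay)
  n=3: λ₃ = 33.5376π²/0.7² ≈ 675.516 (9× faster decay)
As t → ∞, higher modes decay exponentially faster. The n=1 mode dominates: v ~ c₁ sin(πx/0.7) e^{-λ₁t}.
Decay rate: λ₁ = 3.7264π²/0.7² ≈ 75.057.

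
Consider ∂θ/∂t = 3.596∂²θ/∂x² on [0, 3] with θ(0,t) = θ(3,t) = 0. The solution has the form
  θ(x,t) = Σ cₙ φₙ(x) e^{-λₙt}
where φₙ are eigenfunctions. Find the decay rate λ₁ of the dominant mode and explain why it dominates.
Eigenvalues: λₙ = 3.596n²π²/3².
First three modes:
  n=1: λ₁ = 3.596π²/3² ≈ 3.943
  n=2: λ₂ = 14.384π²/3² ≈ 15.774 (4× faster decay)
  n=3: λ₃ = 32.364π²/3² ≈ 35.491 (9× faster decay)
As t → ∞, higher modes decay exponentially faster. The n=1 mode dominates: θ ~ c₁ sin(πx/3) e^{-λ₁t}.
Decay rate: λ₁ = 3.596π²/3² ≈ 3.943.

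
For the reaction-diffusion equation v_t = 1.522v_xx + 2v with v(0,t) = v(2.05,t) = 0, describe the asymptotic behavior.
v → 0. Diffusion dominates reaction (r=2 < κπ²/L²≈3.57); solution decays.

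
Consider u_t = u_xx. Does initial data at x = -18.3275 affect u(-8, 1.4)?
Yes, for any finite x. The heat equation has infinite propagation speed, so all initial data affects all points at any t > 0.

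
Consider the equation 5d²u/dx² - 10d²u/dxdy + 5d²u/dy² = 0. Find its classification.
Parabolic. (A = 5, B = -10, C = 5 gives B² - 4AC = 0.)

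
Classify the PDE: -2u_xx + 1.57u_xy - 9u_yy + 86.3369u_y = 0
A = -2, B = 1.57, C = -9. Discriminant B² - 4AC = -69.5351. Since -69.5351 < 0, elliptic.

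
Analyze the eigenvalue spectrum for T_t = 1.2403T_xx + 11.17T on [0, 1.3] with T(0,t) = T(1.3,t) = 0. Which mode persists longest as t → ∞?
Eigenvalues: λₙ = 1.2403n²π²/1.3² - 11.17.
First three modes:
  n=1: λ₁ = 1.2403π²/1.3² - 11.17 ≈ -3.927
  n=2: λ₂ = 4.9612π²/1.3² - 11.17 ≈ 17.803
  n=3: λ₃ = 11.1627π²/1.3² - 11.17 ≈ 54.02
Since 1.2403π²/1.3² ≈ 7.243 < 11.17, λ₁ < 0.
The n=1 mode grows fastest (−λₙ is largest for n=1) → dominates.
Asymptotic: T ~ c₁ sin(πx/1.3) e^{3.927t} (exponential growth at rate −λ₁ ≈ 3.927).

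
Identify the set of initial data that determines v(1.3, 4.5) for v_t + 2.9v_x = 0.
A single point: x = -11.75. The characteristic through (1.3, 4.5) is x - 2.9t = const, so x = 1.3 - 2.9·4.5 = -11.75.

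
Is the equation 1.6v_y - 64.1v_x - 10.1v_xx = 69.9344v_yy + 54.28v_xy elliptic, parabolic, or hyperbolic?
Rewriting in standard form: -10.1v_xx - 54.28v_xy - 69.9344v_yy - 64.1v_x + 1.6v_y = 0. Computing B² - 4AC with A = -10.1, B = -54.28, C = -69.9344: discriminant = 120.96864 (positive). Answer: hyperbolic.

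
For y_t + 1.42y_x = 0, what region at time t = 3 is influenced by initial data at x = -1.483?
At x = 2.777. The characteristic carries data from (-1.483, 0) to (2.777, 3).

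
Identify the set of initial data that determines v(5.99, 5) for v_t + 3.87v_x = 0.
A single point: x = -13.36. The characteristic through (5.99, 5) is x - 3.87t = const, so x = 5.99 - 3.87·5 = -13.36.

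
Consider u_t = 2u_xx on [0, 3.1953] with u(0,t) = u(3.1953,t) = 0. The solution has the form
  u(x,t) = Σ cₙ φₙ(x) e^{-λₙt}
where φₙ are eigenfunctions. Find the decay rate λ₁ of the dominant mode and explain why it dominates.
Eigenvalues: λₙ = 2n²π²/3.1953².
First three modes:
  n=1: λ₁ = 2π²/3.1953² ≈ 1.933
  n=2: λ₂ = 8π²/3.1953² ≈ 7.733 (4× faster decay)
  n=3: λ₃ = 18π²/3.1953² ≈ 17.4 (9× faster decay)
As t → ∞, higher modes decay exponentially faster. The n=1 mode dominates: u ~ c₁ sin(πx/3.1953) e^{-λ₁t}.
Decay rate: λ₁ = 2π²/3.1953² ≈ 1.933.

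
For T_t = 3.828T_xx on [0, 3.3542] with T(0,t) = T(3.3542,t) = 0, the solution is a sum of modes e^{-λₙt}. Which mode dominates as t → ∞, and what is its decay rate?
Eigenvalues: λₙ = 3.828n²π²/3.3542².
First three modes:
  n=1: λ₁ = 3.828π²/3.3542² ≈ 3.358
  n=2: λ₂ = 15.312π²/3.3542² ≈ 13.432 (4× faster decay)
  n=3: λ₃ = 34.452π²/3.3542² ≈ 30.223 (9× faster decay)
As t → ∞, higher modes decay exponentially faster. The n=1 mode dominates: T ~ c₁ sin(πx/3.3542) e^{-λ₁t}.
Decay rate: λ₁ = 3.828π²/3.3542² ≈ 3.358.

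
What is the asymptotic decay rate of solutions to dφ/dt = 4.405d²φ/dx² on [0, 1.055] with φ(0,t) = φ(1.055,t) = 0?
Eigenvalues: λₙ = 4.405n²π²/1.055².
First three modes:
  n=1: λ₁ = 4.405π²/1.055² ≈ 39.061
  n=2: λ₂ = 17.62π²/1.055² ≈ 156.243 (4× faster decay)
  n=3: λ₃ = 39.645π²/1.055² ≈ 351.547 (9× faster decay)
As t → ∞, higher modes decay exponentially faster. The n=1 mode dominates: φ ~ c₁ sin(πx/1.055) e^{-λ₁t}.
Decay rate: λ₁ = 4.405π²/1.055² ≈ 39.061.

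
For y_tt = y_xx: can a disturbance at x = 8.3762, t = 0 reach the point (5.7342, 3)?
Yes. The domain of dependence is [2.7342, 8.7342], and 8.3762 ∈ [2.7342, 8.7342].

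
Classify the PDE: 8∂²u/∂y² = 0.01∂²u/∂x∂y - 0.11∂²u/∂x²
Rewriting in standard form: 0.11∂²u/∂x² - 0.01∂²u/∂x∂y + 8∂²u/∂y² = 0. A = 0.11, B = -0.01, C = 8. Discriminant B² - 4AC = -3.5199. Since -3.5199 < 0, elliptic.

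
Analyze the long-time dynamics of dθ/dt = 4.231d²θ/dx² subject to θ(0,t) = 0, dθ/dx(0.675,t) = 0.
Long-time behavior: θ → 0. Heat escapes through the Dirichlet boundary.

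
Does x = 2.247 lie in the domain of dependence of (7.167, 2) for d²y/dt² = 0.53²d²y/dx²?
No. The domain of dependence is [6.107, 8.227], and 2.247 is outside this interval.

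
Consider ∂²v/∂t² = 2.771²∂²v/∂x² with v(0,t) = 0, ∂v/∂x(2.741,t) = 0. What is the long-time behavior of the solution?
As t → ∞, v oscillates (no decay). Energy is conserved; the solution oscillates indefinitely as standing waves.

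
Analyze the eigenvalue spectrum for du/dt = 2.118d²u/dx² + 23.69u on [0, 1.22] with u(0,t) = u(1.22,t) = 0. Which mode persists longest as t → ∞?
Eigenvalues: λₙ = 2.118n²π²/1.22² - 23.69.
First three modes:
  n=1: λ₁ = 2.118π²/1.22² - 23.69 ≈ -9.646
  n=2: λ₂ = 8.472π²/1.22² - 23.69 ≈ 32.488
  n=3: λ₃ = 19.062π²/1.22² - 23.69 ≈ 102.71
Since 2.118π²/1.22² ≈ 14.044 < 23.69, λ₁ < 0.
The n=1 mode grows fastest (−λₙ is largest for n=1) → dominates.
Asymptotic: u ~ c₁ sin(πx/1.22) e^{9.646t} (exponential growth at rate −λ₁ ≈ 9.646).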